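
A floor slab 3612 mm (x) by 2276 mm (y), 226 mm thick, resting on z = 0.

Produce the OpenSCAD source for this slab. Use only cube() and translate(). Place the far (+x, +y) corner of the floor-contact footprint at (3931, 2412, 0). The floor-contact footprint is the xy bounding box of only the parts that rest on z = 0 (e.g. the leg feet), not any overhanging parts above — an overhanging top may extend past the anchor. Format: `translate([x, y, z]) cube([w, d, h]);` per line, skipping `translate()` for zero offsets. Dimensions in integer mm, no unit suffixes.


translate([319, 136, 0]) cube([3612, 2276, 226]);


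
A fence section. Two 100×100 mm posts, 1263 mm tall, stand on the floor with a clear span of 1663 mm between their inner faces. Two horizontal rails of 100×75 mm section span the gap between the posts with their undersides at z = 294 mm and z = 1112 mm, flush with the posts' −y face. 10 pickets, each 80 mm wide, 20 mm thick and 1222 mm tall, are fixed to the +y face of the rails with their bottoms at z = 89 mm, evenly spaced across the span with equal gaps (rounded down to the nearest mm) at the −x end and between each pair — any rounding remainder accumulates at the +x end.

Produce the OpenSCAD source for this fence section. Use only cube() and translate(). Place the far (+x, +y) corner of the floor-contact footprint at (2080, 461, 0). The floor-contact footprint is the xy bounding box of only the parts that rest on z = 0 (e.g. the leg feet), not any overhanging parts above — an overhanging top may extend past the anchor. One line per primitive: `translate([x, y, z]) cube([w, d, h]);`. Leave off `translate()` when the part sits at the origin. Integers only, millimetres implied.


translate([217, 361, 0]) cube([100, 100, 1263]);
translate([1980, 361, 0]) cube([100, 100, 1263]);
translate([317, 361, 294]) cube([1663, 100, 75]);
translate([317, 361, 1112]) cube([1663, 100, 75]);
translate([395, 461, 89]) cube([80, 20, 1222]);
translate([553, 461, 89]) cube([80, 20, 1222]);
translate([711, 461, 89]) cube([80, 20, 1222]);
translate([869, 461, 89]) cube([80, 20, 1222]);
translate([1027, 461, 89]) cube([80, 20, 1222]);
translate([1185, 461, 89]) cube([80, 20, 1222]);
translate([1343, 461, 89]) cube([80, 20, 1222]);
translate([1501, 461, 89]) cube([80, 20, 1222]);
translate([1659, 461, 89]) cube([80, 20, 1222]);
translate([1817, 461, 89]) cube([80, 20, 1222]);


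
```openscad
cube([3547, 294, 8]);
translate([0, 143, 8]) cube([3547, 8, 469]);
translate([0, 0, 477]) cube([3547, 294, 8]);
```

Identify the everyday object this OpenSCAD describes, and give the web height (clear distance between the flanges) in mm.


An I-beam. The web height is 469 mm.

Two wide flanges with a thin centred web — an I-beam. Overall 485 mm minus two 8 mm flanges gives a web of 485 − 2·8 = 469 mm.


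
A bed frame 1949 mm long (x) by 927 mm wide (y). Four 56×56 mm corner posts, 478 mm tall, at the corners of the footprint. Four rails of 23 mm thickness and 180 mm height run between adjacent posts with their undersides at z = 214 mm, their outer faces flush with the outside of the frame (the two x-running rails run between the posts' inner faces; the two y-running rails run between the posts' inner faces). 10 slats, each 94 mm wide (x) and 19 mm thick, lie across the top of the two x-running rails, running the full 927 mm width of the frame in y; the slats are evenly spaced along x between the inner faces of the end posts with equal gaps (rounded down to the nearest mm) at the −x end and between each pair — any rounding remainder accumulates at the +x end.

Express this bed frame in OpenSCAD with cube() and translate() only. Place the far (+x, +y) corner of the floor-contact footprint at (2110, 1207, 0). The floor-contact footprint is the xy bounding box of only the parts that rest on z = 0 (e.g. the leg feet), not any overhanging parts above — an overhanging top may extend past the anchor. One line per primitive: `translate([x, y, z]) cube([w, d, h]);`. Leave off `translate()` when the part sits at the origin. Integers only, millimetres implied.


// slat z = rail_z + rail_h = 214 + 180 = 394
// slat gap = ⌊(1837 − 10·94) / 11⌋ = 81
translate([161, 280, 0]) cube([56, 56, 478]);
translate([161, 1151, 0]) cube([56, 56, 478]);
translate([2054, 280, 0]) cube([56, 56, 478]);
translate([2054, 1151, 0]) cube([56, 56, 478]);
translate([217, 280, 214]) cube([1837, 23, 180]);
translate([217, 1184, 214]) cube([1837, 23, 180]);
translate([161, 336, 214]) cube([23, 815, 180]);
translate([2087, 336, 214]) cube([23, 815, 180]);
translate([298, 280, 394]) cube([94, 927, 19]);
translate([473, 280, 394]) cube([94, 927, 19]);
translate([648, 280, 394]) cube([94, 927, 19]);
translate([823, 280, 394]) cube([94, 927, 19]);
translate([998, 280, 394]) cube([94, 927, 19]);
translate([1173, 280, 394]) cube([94, 927, 19]);
translate([1348, 280, 394]) cube([94, 927, 19]);
translate([1523, 280, 394]) cube([94, 927, 19]);
translate([1698, 280, 394]) cube([94, 927, 19]);
translate([1873, 280, 394]) cube([94, 927, 19]);


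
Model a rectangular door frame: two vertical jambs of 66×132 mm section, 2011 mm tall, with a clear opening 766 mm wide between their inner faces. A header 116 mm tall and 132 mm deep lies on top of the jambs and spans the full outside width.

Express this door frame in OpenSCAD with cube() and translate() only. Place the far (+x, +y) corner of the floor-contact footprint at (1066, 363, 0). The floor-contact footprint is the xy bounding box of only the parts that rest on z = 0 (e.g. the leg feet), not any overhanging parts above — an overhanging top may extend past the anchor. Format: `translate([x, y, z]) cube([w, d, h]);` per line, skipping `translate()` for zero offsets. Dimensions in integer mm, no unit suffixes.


translate([168, 231, 0]) cube([66, 132, 2011]);
translate([1000, 231, 0]) cube([66, 132, 2011]);
translate([168, 231, 2011]) cube([898, 132, 116]);


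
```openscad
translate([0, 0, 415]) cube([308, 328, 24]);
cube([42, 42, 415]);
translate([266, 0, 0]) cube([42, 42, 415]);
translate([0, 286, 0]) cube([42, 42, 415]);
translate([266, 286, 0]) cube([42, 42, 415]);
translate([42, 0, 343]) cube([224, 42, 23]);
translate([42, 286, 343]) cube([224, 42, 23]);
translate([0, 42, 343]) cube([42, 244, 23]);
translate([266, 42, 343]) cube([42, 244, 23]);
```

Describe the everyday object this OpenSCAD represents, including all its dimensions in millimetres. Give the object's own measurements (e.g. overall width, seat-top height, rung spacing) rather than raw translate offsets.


A four-legged stool. The seat is a 308×328×24 mm slab whose top surface is at z = 439 mm; four square legs, each 42×42 mm in cross-section, run from the floor (z = 0) to the underside of the seat, each flush with a corner of the seat. Four stretchers, 42 mm wide and 23 mm tall, connect adjacent legs with their undersides at z = 343 mm, each running between the inner faces of the legs it joins and aligned with the legs' outer faces on the other axis.


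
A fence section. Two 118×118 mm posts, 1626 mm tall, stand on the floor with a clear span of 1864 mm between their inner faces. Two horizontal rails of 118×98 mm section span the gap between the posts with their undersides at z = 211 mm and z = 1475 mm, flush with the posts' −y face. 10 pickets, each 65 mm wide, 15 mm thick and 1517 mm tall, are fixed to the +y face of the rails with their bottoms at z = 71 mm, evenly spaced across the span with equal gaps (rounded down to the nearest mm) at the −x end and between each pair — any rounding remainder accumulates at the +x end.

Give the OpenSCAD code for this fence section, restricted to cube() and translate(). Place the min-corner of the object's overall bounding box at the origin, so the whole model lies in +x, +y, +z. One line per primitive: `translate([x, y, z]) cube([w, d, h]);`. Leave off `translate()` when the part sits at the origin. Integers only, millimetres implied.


cube([118, 118, 1626]);
translate([1982, 0, 0]) cube([118, 118, 1626]);
translate([118, 0, 211]) cube([1864, 118, 98]);
translate([118, 0, 1475]) cube([1864, 118, 98]);
translate([228, 118, 71]) cube([65, 15, 1517]);
translate([403, 118, 71]) cube([65, 15, 1517]);
translate([578, 118, 71]) cube([65, 15, 1517]);
translate([753, 118, 71]) cube([65, 15, 1517]);
translate([928, 118, 71]) cube([65, 15, 1517]);
translate([1103, 118, 71]) cube([65, 15, 1517]);
translate([1278, 118, 71]) cube([65, 15, 1517]);
translate([1453, 118, 71]) cube([65, 15, 1517]);
translate([1628, 118, 71]) cube([65, 15, 1517]);
translate([1803, 118, 71]) cube([65, 15, 1517]);


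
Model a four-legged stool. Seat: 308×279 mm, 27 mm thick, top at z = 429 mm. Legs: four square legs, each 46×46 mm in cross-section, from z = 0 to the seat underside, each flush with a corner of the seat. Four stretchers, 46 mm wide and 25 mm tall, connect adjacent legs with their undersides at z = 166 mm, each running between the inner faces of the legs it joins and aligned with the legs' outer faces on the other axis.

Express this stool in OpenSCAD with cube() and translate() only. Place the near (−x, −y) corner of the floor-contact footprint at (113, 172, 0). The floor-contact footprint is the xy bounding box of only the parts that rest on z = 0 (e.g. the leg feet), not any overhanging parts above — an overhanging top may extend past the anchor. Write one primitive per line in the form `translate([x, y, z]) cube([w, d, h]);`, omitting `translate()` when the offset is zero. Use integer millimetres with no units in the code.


translate([113, 172, 402]) cube([308, 279, 27]);
translate([113, 172, 0]) cube([46, 46, 402]);
translate([375, 172, 0]) cube([46, 46, 402]);
translate([113, 405, 0]) cube([46, 46, 402]);
translate([375, 405, 0]) cube([46, 46, 402]);
translate([159, 172, 166]) cube([216, 46, 25]);
translate([159, 405, 166]) cube([216, 46, 25]);
translate([113, 218, 166]) cube([46, 187, 25]);
translate([375, 218, 166]) cube([46, 187, 25]);


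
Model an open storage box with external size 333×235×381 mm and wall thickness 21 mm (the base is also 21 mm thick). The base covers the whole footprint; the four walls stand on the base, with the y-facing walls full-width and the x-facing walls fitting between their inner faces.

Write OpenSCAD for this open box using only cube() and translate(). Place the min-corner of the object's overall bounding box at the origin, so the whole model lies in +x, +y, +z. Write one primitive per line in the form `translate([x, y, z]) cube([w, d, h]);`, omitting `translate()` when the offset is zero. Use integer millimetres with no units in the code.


cube([333, 235, 21]);
translate([0, 0, 21]) cube([333, 21, 360]);
translate([0, 214, 21]) cube([333, 21, 360]);
translate([0, 21, 21]) cube([21, 193, 360]);
translate([312, 21, 21]) cube([21, 193, 360]);


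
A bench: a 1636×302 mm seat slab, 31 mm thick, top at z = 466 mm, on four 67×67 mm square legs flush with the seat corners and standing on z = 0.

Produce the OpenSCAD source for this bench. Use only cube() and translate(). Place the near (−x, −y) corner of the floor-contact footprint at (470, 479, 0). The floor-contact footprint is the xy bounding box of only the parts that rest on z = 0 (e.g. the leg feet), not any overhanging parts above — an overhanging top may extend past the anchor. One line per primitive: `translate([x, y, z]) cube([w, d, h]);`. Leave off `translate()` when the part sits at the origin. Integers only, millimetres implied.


translate([470, 479, 435]) cube([1636, 302, 31]);
translate([470, 479, 0]) cube([67, 67, 435]);
translate([470, 714, 0]) cube([67, 67, 435]);
translate([2039, 479, 0]) cube([67, 67, 435]);
translate([2039, 714, 0]) cube([67, 67, 435]);


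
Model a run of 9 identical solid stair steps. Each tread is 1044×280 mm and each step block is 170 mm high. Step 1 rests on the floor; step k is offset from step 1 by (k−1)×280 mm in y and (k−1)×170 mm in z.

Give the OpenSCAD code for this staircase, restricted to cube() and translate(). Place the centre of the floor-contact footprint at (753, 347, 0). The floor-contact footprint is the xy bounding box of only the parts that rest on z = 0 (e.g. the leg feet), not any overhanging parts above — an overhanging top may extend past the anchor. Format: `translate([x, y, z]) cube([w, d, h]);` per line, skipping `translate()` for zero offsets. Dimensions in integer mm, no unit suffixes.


translate([231, 207, 0]) cube([1044, 280, 170]);
translate([231, 487, 170]) cube([1044, 280, 170]);
translate([231, 767, 340]) cube([1044, 280, 170]);
translate([231, 1047, 510]) cube([1044, 280, 170]);
translate([231, 1327, 680]) cube([1044, 280, 170]);
translate([231, 1607, 850]) cube([1044, 280, 170]);
translate([231, 1887, 1020]) cube([1044, 280, 170]);
translate([231, 2167, 1190]) cube([1044, 280, 170]);
translate([231, 2447, 1360]) cube([1044, 280, 170]);


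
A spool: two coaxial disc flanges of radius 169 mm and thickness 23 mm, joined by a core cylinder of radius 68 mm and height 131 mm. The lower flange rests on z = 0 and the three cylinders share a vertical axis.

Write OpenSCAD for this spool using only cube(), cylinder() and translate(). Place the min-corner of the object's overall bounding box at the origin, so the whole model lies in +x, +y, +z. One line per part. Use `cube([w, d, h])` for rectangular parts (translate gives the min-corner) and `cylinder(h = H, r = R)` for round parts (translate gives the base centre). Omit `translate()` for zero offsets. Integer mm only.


translate([169, 169, 0]) cylinder(h = 23, r = 169);
translate([169, 169, 23]) cylinder(h = 131, r = 68);
translate([169, 169, 154]) cylinder(h = 23, r = 169);


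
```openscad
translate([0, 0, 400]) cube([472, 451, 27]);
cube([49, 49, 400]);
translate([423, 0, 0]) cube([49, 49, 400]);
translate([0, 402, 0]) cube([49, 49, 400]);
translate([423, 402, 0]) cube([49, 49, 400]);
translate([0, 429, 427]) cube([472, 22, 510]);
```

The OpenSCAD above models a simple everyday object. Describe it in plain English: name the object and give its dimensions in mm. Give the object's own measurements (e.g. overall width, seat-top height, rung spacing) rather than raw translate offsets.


A chair. The seat is a 472×451×27 mm slab with its top at z = 427 mm, on four 49×49 mm corner legs (flush with the seat edges, standing on z = 0). A flat backrest 22 mm thick, 510 mm tall, spans the full seat width and rises from the seat top along its +y edge, rear face flush with the rear of the seat.


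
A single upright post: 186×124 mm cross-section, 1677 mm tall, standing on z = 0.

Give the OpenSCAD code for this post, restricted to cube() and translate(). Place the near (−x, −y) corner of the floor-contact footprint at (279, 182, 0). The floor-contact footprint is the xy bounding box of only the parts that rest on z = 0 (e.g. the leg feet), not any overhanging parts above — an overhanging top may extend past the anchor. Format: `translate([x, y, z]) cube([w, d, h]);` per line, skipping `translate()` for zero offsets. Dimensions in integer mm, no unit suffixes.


translate([279, 182, 0]) cube([186, 124, 1677]);


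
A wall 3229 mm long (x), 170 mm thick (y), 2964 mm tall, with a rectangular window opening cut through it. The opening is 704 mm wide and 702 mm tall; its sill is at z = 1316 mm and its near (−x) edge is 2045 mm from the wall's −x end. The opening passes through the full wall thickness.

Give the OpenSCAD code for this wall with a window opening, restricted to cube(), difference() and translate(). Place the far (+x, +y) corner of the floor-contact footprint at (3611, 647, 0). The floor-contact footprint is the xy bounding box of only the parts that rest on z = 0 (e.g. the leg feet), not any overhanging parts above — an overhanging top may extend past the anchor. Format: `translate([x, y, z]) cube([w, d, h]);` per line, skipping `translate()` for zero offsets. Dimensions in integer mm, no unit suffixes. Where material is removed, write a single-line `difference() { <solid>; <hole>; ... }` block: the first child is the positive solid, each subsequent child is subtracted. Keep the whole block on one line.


difference() { translate([382, 477, 0]) cube([3229, 170, 2964]); translate([2427, 477, 1316]) cube([704, 170, 702]); }


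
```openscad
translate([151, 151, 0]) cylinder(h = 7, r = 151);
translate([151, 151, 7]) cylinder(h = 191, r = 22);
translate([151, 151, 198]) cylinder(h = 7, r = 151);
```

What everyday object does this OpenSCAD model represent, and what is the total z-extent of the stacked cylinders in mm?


A spool. The overall height is 205 mm.

Three coaxial cylinders, large–small–large — a spool. Two 7 mm flanges and a 191 mm core give 7 + 191 + 7 = 205 mm.


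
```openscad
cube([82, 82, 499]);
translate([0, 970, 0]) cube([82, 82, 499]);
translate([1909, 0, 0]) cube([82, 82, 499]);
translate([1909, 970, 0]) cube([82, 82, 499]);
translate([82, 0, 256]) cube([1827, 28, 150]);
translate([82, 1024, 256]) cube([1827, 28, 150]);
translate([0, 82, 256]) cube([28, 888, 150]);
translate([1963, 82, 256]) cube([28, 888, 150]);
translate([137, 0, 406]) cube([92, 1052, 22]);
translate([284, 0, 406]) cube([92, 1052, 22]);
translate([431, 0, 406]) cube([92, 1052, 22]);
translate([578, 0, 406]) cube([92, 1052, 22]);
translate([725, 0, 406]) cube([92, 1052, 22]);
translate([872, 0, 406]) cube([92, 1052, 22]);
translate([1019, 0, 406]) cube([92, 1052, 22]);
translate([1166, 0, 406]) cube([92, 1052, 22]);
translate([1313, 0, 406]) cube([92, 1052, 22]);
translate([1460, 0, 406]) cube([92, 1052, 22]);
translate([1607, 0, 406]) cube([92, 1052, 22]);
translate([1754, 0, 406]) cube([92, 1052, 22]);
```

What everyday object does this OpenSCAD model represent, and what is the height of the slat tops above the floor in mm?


A bed frame. The slat-top height is 428 mm.

Four posts, four rails, and a row of slats — a bed frame. Slats sit on the rails at z = 256 + 150 = 406; with slat thickness 22, the top is 428 mm.


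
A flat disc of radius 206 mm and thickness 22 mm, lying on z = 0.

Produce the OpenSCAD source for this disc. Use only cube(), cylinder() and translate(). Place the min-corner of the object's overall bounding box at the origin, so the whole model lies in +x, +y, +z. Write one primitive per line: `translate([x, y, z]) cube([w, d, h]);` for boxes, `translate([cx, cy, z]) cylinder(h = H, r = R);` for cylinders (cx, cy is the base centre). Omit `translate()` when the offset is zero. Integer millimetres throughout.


translate([206, 206, 0]) cylinder(h = 22, r = 206);


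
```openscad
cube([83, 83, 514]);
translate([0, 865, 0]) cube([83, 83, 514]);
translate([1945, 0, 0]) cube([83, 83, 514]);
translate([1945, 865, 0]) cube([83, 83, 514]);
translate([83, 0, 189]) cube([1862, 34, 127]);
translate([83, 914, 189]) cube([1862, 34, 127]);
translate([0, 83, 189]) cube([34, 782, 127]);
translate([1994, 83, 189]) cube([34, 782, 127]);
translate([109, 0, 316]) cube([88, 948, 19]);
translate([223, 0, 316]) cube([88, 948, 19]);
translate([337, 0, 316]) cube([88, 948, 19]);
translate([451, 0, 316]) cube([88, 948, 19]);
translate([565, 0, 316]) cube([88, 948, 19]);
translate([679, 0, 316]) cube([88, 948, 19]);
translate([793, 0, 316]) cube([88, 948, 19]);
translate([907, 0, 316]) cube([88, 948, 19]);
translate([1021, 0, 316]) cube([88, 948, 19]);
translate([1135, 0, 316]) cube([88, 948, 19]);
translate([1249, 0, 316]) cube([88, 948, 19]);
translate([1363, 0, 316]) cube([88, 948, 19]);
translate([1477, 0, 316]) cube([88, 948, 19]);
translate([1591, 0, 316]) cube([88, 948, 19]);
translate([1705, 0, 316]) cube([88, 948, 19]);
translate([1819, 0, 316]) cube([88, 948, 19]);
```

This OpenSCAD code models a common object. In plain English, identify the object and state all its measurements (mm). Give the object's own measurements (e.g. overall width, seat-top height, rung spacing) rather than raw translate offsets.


A bed frame 2028 mm long (x) by 948 mm wide (y). Four 83×83 mm corner posts, 514 mm tall, at the corners of the footprint. Four rails of 34 mm thickness and 127 mm height run between adjacent posts with their undersides at z = 189 mm, their outer faces flush with the outside of the frame (the two x-running rails run between the posts' inner faces; the two y-running rails run between the posts' inner faces). 16 slats, each 88 mm wide (x) and 19 mm thick, lie across the top of the two x-running rails, running the full 948 mm width of the frame in y; along x they sit between the end posts with a 26 mm gap after the −x posts and between neighbouring slats, leaving 38 mm before the +x posts.


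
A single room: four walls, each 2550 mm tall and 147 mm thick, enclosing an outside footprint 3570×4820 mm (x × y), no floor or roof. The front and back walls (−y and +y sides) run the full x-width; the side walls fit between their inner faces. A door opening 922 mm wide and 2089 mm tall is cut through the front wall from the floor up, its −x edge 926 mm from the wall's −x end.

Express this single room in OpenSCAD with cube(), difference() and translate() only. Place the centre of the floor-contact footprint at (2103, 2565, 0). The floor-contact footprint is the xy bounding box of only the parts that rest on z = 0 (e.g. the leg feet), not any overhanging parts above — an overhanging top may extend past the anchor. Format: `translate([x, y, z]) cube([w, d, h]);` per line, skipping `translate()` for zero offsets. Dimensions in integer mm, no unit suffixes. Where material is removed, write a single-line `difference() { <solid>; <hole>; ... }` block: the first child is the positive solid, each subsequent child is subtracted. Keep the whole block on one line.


difference() { translate([318, 155, 0]) cube([3570, 147, 2550]); translate([1244, 155, 0]) cube([922, 147, 2089]); }
translate([318, 4828, 0]) cube([3570, 147, 2550]);
translate([318, 302, 0]) cube([147, 4526, 2550]);
translate([3741, 302, 0]) cube([147, 4526, 2550]);


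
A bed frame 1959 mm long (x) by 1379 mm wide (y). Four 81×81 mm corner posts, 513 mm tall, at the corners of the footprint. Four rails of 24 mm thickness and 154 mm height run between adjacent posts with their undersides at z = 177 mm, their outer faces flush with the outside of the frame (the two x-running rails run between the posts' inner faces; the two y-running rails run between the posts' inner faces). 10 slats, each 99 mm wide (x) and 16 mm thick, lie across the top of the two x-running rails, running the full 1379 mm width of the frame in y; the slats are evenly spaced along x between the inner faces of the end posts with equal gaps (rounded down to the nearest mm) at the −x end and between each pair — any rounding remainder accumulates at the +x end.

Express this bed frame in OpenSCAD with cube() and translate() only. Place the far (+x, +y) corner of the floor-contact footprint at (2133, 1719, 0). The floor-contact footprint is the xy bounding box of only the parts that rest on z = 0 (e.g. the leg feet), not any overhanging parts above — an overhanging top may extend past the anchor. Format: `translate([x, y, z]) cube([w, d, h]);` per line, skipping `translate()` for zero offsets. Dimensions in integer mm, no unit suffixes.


translate([174, 340, 0]) cube([81, 81, 513]);
translate([174, 1638, 0]) cube([81, 81, 513]);
translate([2052, 340, 0]) cube([81, 81, 513]);
translate([2052, 1638, 0]) cube([81, 81, 513]);
translate([255, 340, 177]) cube([1797, 24, 154]);
translate([255, 1695, 177]) cube([1797, 24, 154]);
translate([174, 421, 177]) cube([24, 1217, 154]);
translate([2109, 421, 177]) cube([24, 1217, 154]);
translate([328, 340, 331]) cube([99, 1379, 16]);
translate([500, 340, 331]) cube([99, 1379, 16]);
translate([672, 340, 331]) cube([99, 1379, 16]);
translate([844, 340, 331]) cube([99, 1379, 16]);
translate([1016, 340, 331]) cube([99, 1379, 16]);
translate([1188, 340, 331]) cube([99, 1379, 16]);
translate([1360, 340, 331]) cube([99, 1379, 16]);
translate([1532, 340, 331]) cube([99, 1379, 16]);
translate([1704, 340, 331]) cube([99, 1379, 16]);
translate([1876, 340, 331]) cube([99, 1379, 16]);


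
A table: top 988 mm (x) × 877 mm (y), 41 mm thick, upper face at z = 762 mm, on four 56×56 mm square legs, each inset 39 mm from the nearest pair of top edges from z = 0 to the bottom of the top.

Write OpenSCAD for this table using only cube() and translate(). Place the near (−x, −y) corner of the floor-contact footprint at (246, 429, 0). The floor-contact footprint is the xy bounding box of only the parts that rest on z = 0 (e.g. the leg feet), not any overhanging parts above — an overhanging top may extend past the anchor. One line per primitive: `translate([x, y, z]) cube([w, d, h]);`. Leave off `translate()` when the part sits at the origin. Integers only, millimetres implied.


// leg_h = 762 - 41 = 721
translate([207, 390, 721]) cube([988, 877, 41]);
translate([246, 429, 0]) cube([56, 56, 721]);
translate([1100, 429, 0]) cube([56, 56, 721]);
translate([246, 1172, 0]) cube([56, 56, 721]);
translate([1100, 1172, 0]) cube([56, 56, 721]);


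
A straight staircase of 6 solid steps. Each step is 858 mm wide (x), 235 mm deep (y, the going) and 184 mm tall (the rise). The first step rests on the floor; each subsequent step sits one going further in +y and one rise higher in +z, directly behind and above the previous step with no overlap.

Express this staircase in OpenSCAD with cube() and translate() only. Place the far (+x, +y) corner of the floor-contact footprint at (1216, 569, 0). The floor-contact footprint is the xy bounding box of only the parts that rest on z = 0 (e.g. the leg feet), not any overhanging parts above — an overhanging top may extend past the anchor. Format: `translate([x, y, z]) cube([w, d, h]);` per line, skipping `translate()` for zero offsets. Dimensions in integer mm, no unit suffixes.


translate([358, 334, 0]) cube([858, 235, 184]);
translate([358, 569, 184]) cube([858, 235, 184]);
translate([358, 804, 368]) cube([858, 235, 184]);
translate([358, 1039, 552]) cube([858, 235, 184]);
translate([358, 1274, 736]) cube([858, 235, 184]);
translate([358, 1509, 920]) cube([858, 235, 184]);


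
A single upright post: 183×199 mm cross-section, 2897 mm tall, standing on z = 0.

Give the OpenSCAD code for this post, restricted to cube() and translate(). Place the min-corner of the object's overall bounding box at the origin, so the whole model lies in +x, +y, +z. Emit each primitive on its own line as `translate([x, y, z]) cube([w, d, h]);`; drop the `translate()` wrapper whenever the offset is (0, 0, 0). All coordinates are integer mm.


cube([183, 199, 2897]);


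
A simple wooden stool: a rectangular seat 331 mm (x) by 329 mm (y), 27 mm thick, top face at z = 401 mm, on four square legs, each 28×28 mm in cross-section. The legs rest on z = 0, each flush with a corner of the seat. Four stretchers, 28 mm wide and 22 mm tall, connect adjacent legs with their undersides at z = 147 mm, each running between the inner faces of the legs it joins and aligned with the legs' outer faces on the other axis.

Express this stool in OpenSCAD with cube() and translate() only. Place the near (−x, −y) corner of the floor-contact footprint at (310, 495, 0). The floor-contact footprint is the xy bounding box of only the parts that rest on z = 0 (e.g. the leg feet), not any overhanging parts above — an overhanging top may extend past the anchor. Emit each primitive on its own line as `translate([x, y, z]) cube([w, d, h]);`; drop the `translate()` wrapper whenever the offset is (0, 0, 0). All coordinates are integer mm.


translate([310, 495, 374]) cube([331, 329, 27]);
translate([310, 495, 0]) cube([28, 28, 374]);
translate([613, 495, 0]) cube([28, 28, 374]);
translate([310, 796, 0]) cube([28, 28, 374]);
translate([613, 796, 0]) cube([28, 28, 374]);
translate([338, 495, 147]) cube([275, 28, 22]);
translate([338, 796, 147]) cube([275, 28, 22]);
translate([310, 523, 147]) cube([28, 273, 22]);
translate([613, 523, 147]) cube([28, 273, 22]);


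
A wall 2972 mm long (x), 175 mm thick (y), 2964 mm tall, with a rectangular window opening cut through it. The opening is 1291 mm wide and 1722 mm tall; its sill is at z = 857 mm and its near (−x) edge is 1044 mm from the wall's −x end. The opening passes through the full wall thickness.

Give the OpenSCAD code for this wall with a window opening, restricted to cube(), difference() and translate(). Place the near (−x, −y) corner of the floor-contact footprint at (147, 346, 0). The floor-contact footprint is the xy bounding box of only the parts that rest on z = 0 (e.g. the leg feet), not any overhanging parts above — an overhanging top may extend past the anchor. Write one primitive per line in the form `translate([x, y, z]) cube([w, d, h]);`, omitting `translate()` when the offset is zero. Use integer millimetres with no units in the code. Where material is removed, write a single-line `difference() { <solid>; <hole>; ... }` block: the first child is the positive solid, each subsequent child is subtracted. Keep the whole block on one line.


difference() { translate([147, 346, 0]) cube([2972, 175, 2964]); translate([1191, 346, 857]) cube([1291, 175, 1722]); }


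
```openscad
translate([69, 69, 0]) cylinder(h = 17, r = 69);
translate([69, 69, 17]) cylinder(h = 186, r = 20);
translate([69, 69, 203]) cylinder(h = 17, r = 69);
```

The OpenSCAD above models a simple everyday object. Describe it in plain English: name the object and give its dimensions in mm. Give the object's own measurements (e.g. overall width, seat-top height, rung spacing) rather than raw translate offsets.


A spool: two coaxial disc flanges of radius 69 mm and thickness 17 mm, joined by a core cylinder of radius 20 mm and height 186 mm. The lower flange rests on z = 0 and the three cylinders share a vertical axis.


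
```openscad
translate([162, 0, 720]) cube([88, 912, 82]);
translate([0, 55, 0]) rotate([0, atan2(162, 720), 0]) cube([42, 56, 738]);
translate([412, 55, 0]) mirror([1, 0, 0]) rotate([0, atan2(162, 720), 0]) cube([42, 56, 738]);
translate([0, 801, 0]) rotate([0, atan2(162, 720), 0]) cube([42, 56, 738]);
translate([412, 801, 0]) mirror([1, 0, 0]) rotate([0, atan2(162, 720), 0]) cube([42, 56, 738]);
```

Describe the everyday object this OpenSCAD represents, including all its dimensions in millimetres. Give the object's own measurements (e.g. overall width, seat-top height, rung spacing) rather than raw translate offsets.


A sawhorse. A 88×912×82 mm beam (x, y, z) sits on two A-frame leg pairs. Each pair is two raked legs of 42×56 mm section (56 mm along y) splaying symmetrically in x. Each leg rises 720 mm vertically over 162 mm of horizontal reach and is 738 mm long along its own axis. Every leg's outer bottom edge rests on the floor and its outer top edge meets a bottom edge of the beam — the left legs (tilting toward +x) meet the beam's −x bottom edge, the right legs (their mirror images, tilting toward −x) meet its +x bottom edge — so the leg tops tuck under the beam, the beam's underside is 720 mm above the floor, and the feet are 412 mm apart outside-to-outside with the beam centred between them. The two leg pairs are set in 55 mm from either end of the beam.


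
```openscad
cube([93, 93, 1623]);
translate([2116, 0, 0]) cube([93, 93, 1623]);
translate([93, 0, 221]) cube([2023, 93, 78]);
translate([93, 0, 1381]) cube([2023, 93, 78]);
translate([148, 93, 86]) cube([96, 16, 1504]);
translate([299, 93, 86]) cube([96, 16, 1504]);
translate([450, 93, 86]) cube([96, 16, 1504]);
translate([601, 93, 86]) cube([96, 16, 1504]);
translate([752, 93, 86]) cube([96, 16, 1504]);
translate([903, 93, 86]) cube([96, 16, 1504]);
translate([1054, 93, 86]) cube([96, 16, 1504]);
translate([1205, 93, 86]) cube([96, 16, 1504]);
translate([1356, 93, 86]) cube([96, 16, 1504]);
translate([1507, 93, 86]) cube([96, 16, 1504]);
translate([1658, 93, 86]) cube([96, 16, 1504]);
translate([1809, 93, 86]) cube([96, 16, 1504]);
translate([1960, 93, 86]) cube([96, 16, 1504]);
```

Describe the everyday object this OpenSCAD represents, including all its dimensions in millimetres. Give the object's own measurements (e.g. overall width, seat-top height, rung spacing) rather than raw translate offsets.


A fence section. Two 93×93 mm posts, 1623 mm tall, stand on the floor with a clear span of 2023 mm between their inner faces. Two horizontal rails of 93×78 mm section span the gap between the posts with their undersides at z = 221 mm and z = 1381 mm, flush with the posts' −y face. 13 pickets, each 96 mm wide, 16 mm thick and 1504 mm tall, are fixed to the +y face of the rails with their bottoms at z = 86 mm, spaced across the span with a 55 mm gap after the −x post and between neighbouring pickets, with 60 mm left before the +x post.


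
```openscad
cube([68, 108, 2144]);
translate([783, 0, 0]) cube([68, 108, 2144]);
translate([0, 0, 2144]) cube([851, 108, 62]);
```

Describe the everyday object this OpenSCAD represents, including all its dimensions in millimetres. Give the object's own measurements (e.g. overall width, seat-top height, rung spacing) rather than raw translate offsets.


A door frame. The clear opening is 715 mm wide and 2144 mm high. Two 68 mm wide jambs, 108 mm deep, stand either side of the opening from the floor to the top of the opening. A 62 mm thick head sits across the top of both jambs, spanning the full outside width of the frame.


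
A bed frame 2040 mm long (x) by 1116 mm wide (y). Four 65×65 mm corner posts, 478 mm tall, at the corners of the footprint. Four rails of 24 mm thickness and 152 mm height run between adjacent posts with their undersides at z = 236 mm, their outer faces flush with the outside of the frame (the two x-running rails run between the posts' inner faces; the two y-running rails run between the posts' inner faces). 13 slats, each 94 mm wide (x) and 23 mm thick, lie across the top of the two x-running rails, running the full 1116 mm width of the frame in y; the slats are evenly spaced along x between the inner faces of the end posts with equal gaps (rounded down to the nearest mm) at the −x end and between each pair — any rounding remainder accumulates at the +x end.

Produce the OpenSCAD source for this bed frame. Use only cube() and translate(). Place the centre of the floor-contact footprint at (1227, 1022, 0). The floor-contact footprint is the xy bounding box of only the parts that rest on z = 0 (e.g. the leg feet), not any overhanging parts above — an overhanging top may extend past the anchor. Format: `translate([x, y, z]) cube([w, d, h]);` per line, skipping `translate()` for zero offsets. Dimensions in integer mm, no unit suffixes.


translate([207, 464, 0]) cube([65, 65, 478]);
translate([207, 1515, 0]) cube([65, 65, 478]);
translate([2182, 464, 0]) cube([65, 65, 478]);
translate([2182, 1515, 0]) cube([65, 65, 478]);
translate([272, 464, 236]) cube([1910, 24, 152]);
translate([272, 1556, 236]) cube([1910, 24, 152]);
translate([207, 529, 236]) cube([24, 986, 152]);
translate([2223, 529, 236]) cube([24, 986, 152]);
translate([321, 464, 388]) cube([94, 1116, 23]);
translate([464, 464, 388]) cube([94, 1116, 23]);
translate([607, 464, 388]) cube([94, 1116, 23]);
translate([750, 464, 388]) cube([94, 1116, 23]);
translate([893, 464, 388]) cube([94, 1116, 23]);
translate([1036, 464, 388]) cube([94, 1116, 23]);
translate([1179, 464, 388]) cube([94, 1116, 23]);
translate([1322, 464, 388]) cube([94, 1116, 23]);
translate([1465, 464, 388]) cube([94, 1116, 23]);
translate([1608, 464, 388]) cube([94, 1116, 23]);
translate([1751, 464, 388]) cube([94, 1116, 23]);
translate([1894, 464, 388]) cube([94, 1116, 23]);
translate([2037, 464, 388]) cube([94, 1116, 23]);


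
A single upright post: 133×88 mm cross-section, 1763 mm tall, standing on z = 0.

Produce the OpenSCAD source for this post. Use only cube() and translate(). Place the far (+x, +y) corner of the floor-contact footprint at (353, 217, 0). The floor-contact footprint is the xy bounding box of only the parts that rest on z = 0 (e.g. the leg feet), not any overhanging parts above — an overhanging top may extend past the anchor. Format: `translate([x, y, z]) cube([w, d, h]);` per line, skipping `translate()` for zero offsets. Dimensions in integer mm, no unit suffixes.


translate([220, 129, 0]) cube([133, 88, 1763]);


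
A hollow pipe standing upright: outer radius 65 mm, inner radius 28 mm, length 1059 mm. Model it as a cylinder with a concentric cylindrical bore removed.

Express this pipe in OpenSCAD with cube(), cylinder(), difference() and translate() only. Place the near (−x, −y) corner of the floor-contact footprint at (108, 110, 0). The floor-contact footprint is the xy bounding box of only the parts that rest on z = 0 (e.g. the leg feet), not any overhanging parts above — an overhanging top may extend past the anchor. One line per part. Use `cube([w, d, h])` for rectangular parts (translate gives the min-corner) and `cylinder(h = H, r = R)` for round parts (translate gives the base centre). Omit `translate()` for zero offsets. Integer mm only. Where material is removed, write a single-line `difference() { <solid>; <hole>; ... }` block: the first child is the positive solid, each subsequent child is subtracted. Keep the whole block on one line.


difference() { translate([173, 175, 0]) cylinder(h = 1059, r = 65); translate([173, 175, 0]) cylinder(h = 1059, r = 28); }


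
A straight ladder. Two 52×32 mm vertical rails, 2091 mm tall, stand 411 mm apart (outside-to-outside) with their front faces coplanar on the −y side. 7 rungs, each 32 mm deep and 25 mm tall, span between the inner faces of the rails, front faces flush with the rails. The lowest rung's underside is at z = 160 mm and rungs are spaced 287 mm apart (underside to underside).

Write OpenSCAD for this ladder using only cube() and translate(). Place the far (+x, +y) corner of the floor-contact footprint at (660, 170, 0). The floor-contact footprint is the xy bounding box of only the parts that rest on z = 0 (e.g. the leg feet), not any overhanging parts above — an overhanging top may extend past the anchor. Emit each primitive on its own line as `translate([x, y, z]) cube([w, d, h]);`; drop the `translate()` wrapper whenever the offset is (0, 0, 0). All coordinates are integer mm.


translate([249, 138, 0]) cube([52, 32, 2091]);
translate([608, 138, 0]) cube([52, 32, 2091]);
translate([301, 138, 160]) cube([307, 32, 25]);
translate([301, 138, 447]) cube([307, 32, 25]);
translate([301, 138, 734]) cube([307, 32, 25]);
translate([301, 138, 1021]) cube([307, 32, 25]);
translate([301, 138, 1308]) cube([307, 32, 25]);
translate([301, 138, 1595]) cube([307, 32, 25]);
translate([301, 138, 1882]) cube([307, 32, 25]);


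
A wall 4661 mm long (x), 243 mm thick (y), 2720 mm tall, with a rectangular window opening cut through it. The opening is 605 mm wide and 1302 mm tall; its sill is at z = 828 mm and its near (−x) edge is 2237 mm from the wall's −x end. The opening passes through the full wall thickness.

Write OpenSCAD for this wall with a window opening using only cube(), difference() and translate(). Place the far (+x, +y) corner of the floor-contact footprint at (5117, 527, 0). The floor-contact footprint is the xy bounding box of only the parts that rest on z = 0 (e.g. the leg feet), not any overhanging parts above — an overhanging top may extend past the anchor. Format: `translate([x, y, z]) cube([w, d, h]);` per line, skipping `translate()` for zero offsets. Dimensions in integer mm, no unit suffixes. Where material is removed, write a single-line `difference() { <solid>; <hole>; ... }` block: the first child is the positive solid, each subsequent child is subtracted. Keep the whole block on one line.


difference() { translate([456, 284, 0]) cube([4661, 243, 2720]); translate([2693, 284, 828]) cube([605, 243, 1302]); }


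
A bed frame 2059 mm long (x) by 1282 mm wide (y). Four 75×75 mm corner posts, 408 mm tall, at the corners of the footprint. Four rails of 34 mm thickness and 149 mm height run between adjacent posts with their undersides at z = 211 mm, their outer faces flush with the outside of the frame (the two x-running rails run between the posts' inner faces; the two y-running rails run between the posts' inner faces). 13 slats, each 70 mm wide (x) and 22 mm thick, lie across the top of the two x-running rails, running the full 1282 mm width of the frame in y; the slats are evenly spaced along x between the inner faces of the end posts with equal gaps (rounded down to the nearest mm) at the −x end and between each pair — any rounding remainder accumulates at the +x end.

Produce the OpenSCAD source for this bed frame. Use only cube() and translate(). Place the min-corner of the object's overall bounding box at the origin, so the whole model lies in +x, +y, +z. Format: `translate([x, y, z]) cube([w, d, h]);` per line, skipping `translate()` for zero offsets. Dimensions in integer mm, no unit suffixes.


// slat z = rail_z + rail_h = 211 + 149 = 360
// slat gap = ⌊(1909 − 13·70) / 14⌋ = 71
cube([75, 75, 408]);
translate([0, 1207, 0]) cube([75, 75, 408]);
translate([1984, 0, 0]) cube([75, 75, 408]);
translate([1984, 1207, 0]) cube([75, 75, 408]);
translate([75, 0, 211]) cube([1909, 34, 149]);
translate([75, 1248, 211]) cube([1909, 34, 149]);
translate([0, 75, 211]) cube([34, 1132, 149]);
translate([2025, 75, 211]) cube([34, 1132, 149]);
translate([146, 0, 360]) cube([70, 1282, 22]);
translate([287, 0, 360]) cube([70, 1282, 22]);
translate([428, 0, 360]) cube([70, 1282, 22]);
translate([569, 0, 360]) cube([70, 1282, 22]);
translate([710, 0, 360]) cube([70, 1282, 22]);
translate([851, 0, 360]) cube([70, 1282, 22]);
translate([992, 0, 360]) cube([70, 1282, 22]);
translate([1133, 0, 360]) cube([70, 1282, 22]);
translate([1274, 0, 360]) cube([70, 1282, 22]);
translate([1415, 0, 360]) cube([70, 1282, 22]);
translate([1556, 0, 360]) cube([70, 1282, 22]);
translate([1697, 0, 360]) cube([70, 1282, 22]);
translate([1838, 0, 360]) cube([70, 1282, 22]);
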